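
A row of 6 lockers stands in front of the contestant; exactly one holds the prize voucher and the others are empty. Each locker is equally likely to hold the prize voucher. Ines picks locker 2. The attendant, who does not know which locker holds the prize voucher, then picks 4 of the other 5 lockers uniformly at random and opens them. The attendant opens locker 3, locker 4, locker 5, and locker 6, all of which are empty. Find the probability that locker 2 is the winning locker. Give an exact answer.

1/2

Apply Bayes' rule, conditioning on where the prize voucher actually is.
If it is in either of lockers 1 and 2 (prior 1/6 each): the attendant picks exactly this set with probability 1/5 regardless, and none is the prize; weight (1/6)·(1/5) = 1/30 each.
If it is in any of lockers 3, 4, 5, and 6 (prior 1/6 each): that locker was opened and seen not to hold the prize — ruled out; weight (1/6)·0 = 0 each.
The weights sum to 1/15.
So P(the prize voucher in locker 2 | the attendant opened locker 3, locker 4, locker 5, and locker 6) = (1/30) / (1/15) = 1/2.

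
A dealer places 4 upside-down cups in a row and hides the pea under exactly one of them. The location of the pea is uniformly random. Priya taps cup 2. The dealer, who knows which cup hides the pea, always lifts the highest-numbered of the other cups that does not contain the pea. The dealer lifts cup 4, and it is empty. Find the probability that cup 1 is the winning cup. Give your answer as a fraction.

Condition on the true location of the pea.
If it is under any of cups 1, 2, and 3 (prior 1/4 each): cup 4 is the highest-numbered option available, probability 1; weight (1/4)·1 = 1/4 each.
If it is under cup 4 (prior 1/4): the dealer opened cup 4, so this case is ruled out; weight (1/4)·0 = 0.
The weights sum to 3/4.
So P(the pea under cup 1 | the dealer opened cup 4) = (1/4) / (3/4) = 1/3.

1/3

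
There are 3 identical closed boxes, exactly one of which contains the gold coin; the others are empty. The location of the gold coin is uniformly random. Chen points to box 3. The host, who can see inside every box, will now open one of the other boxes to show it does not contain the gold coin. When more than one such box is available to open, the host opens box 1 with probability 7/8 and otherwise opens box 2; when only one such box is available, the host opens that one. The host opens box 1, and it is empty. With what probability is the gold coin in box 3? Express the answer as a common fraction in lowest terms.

7/15

Apply Bayes' rule, conditioning on where the gold coin actually is.
If it is in box 1 (prior 1/3): the host opened box 1, so this case is ruled out; weight (1/3)·0 = 0.
If it is in box 2 (prior 1/3): only box 1 is available, probability 1; weight (1/3)·1 = 1/3.
If it is in box 3 (prior 1/3): box 1 is available, opened with probability 7/8; weight (1/3)·(7/8) = 7/24.
The weights sum to 5/8.
So P(the gold coin in box 3 | the host opened box 1) = (7/24) / (5/8) = 7/15.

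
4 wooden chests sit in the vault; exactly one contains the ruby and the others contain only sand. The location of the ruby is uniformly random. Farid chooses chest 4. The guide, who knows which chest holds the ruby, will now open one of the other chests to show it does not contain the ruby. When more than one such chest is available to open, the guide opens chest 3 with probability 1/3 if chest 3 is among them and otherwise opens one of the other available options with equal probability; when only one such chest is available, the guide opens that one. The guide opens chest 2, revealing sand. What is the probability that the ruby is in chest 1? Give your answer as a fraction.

Apply Bayes' rule, conditioning on where the ruby actually is.
If it is in chest 1 (prior 1/4): chest 3 is available but not opened, probability 2/3; weight (1/4)·(2/3) = 1/6.
If it is in chest 2 (prior 1/4): the guide opened chest 2, so this case is ruled out; weight (1/4)·0 = 0.
If it is in chest 3 (prior 1/4): chest 3 holds the prize so is unavailable; the guide chooses uniformly among the 2 others, probability 1/2; weight (1/4)·(1/2) = 1/8.
If it is in chest 4 (prior 1/4): chest 3 is available but not opened; chest 2 gets probability (1 − 1/3)/2 = 1/3; weight (1/4)·(1/3) = 1/12.
The weights sum to 3/8.
So P(the ruby in chest 1 | the guide opened chest 2) = (1/6) / (3/8) = 4/9.

4/9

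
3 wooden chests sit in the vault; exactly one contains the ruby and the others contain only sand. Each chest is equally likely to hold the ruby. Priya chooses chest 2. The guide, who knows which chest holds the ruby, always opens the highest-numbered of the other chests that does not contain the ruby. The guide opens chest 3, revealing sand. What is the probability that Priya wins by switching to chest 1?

1/2

Apply Bayes' rule, conditioning on where the ruby actually is.
If it is in either of chests 1 and 2 (prior 1/3 each): chest 3 is the highest-numbered option available, probability 1; weight (1/3)·1 = 1/3 each.
If it is in chest 3 (prior 1/3): the guide opened chest 3, so this case is ruled out; weight (1/3)·0 = 0.
The weights sum to 2/3.
So P(the ruby in chest 1 | the guide opened chest 3) = (1/3) / (2/3) = 1/2.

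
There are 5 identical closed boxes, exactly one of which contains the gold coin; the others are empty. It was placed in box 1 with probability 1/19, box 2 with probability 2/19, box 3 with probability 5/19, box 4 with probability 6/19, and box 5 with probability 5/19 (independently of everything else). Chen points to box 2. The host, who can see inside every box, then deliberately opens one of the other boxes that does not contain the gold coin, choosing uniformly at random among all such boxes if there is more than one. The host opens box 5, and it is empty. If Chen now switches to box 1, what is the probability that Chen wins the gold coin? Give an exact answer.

2/27

Condition on the true location of the gold coin.
If it is in box 1 (prior 1/19): the host has 3 equally likely choices, so probability 1/3; weight (1/19)·(1/3) = 1/57.
If it is in box 2 (prior 2/19): the host has 4 equally likely choices, so probability 1/4; weight (2/19)·(1/4) = 1/38.
If it is in box 3 (prior 5/19): the host has 3 equally likely choices, so probability 1/3; weight (5/19)·(1/3) = 5/57.
If it is in box 4 (prior 6/19): the host has 3 equally likely choices, so probability 1/3; weight (6/19)·(1/3) = 2/19.
If it is in box 5 (prior 5/19): the host opened box 5, so this case is ruled out; weight (5/19)·0 = 0.
The weights sum to 9/38.
So P(the gold coin in box 1 | the host opened box 5) = (1/57) / (9/38) = 2/27.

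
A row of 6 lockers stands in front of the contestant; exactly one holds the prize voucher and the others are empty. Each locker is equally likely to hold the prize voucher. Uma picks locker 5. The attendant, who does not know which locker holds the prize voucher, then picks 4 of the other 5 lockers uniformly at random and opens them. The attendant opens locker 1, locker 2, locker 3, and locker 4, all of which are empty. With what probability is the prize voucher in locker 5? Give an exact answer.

Because the attendant chose which lockers to open without knowing where the prize voucher is, the choice is independent of the prize location. Learning that none of the 4 opened lockers holds the prize voucher simply rules out those 4 locations and leaves the remaining 2 lockers still equally likely by symmetry.
So P(the prize voucher in locker 5) = 1/2.

1/2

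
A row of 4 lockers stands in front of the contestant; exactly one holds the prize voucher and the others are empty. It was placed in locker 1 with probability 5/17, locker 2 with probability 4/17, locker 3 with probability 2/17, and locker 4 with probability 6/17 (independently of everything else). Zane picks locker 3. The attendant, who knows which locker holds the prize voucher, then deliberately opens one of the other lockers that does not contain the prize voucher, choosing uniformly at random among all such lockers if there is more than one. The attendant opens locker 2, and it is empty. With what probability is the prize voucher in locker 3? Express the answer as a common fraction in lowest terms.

4/37

Apply Bayes' rule, conditioning on where the prize voucher actually is.
If it is in locker 1 (prior 5/17): the attendant has 2 equally likely choices, so probability 1/2; weight (5/17)·(1/2) = 5/34.
If it is in locker 2 (prior 4/17): the attendant opened locker 2, so this case is ruled out; weight (4/17)·0 = 0.
If it is in locker 3 (prior 2/17): the attendant has 3 equally likely choices, so probability 1/3; weight (2/17)·(1/3) = 2/51.
If it is in locker 4 (prior 6/17): the attendant has 2 equally likely choices, so probability 1/2; weight (6/17)·(1/2) = 3/17.
The weights sum to 37/102.
So P(the prize voucher in locker 3 | the attendant opened locker 2) = (2/51) / (37/102) = 4/37.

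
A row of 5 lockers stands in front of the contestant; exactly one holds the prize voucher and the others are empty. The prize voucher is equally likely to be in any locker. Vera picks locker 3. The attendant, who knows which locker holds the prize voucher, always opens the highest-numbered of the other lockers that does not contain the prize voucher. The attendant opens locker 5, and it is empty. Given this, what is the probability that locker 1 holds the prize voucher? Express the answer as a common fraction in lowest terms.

1/4

Condition on the true location of the prize voucher.
If it is in any of lockers 1, 2, 3, and 4 (prior 1/5 each): locker 5 is the highest-numbered option available, probability 1; weight (1/5)·1 = 1/5 each.
If it is in locker 5 (prior 1/5): the attendant opened locker 5, so this case is ruled out; weight (1/5)·0 = 0.
The weights sum to 4/5.
So P(the prize voucher in locker 1 | the attendant opened locker 5) = (1/5) / (4/5) = 1/4.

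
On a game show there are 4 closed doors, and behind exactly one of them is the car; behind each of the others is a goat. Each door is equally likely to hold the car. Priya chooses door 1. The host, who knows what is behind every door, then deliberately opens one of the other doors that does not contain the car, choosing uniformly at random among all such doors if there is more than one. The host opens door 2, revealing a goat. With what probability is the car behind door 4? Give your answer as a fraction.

Consider each possible location of the car in turn.
If it is behind door 1 (prior 1/4): the host has 3 equally likely choices, so probability 1/3; weight (1/4)·(1/3) = 1/12.
If it is behind door 2 (prior 1/4): the host opened door 2, so this case is ruled out; weight (1/4)·0 = 0.
If it is behind either of doors 3 and 4 (prior 1/4 each): the host has 2 equally likely choices, so probability 1/2; weight (1/4)·(1/2) = 1/8 each.
The weights sum to 1/3.
So P(the car behind door 4 | the host opened door 2) = (1/8) / (1/3) = 3/8.

3/8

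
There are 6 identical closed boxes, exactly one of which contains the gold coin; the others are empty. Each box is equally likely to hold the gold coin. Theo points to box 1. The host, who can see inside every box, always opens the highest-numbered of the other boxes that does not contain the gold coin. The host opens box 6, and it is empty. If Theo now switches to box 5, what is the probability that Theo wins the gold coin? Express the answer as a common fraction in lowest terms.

1/5

Consider each possible location of the gold coin in turn.
If it is in any of boxes 1, 2, 3, 4, and 5 (prior 1/6 each): box 6 is the highest-numbered option available, probability 1; weight (1/6)·1 = 1/6 each.
If it is in box 6 (prior 1/6): the host opened box 6, so this case is ruled out; weight (1/6)·0 = 0.
The weights sum to 5/6.
So P(the gold coin in box 5 | the host opened box 6) = (1/6) / (5/6) = 1/5.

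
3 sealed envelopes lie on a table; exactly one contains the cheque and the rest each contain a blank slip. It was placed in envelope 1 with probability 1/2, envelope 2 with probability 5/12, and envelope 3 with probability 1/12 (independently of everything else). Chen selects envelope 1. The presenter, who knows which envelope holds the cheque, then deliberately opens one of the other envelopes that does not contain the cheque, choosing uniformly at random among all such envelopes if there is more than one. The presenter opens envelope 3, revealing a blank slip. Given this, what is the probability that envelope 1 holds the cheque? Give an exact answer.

Consider each possible location of the cheque in turn.
If it is in envelope 1 (prior 1/2): the presenter has 2 equally likely choices, so probability 1/2; weight (1/2)·(1/2) = 1/4.
If it is in envelope 2 (prior 5/12): the presenter has no choice, probability 1; weight (5/12)·1 = 5/12.
If it is in envelope 3 (prior 1/12): the presenter opened envelope 3, so this case is ruled out; weight (1/12)·0 = 0.
The weights sum to 2/3.
So P(the cheque in envelope 1 | the presenter opened envelope 3) = (1/4) / (2/3) = 3/8.

3/8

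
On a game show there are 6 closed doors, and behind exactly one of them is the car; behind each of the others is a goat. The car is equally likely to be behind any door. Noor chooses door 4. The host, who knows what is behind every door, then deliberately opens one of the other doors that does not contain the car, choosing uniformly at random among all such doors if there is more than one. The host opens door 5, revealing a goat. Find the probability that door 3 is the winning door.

Apply Bayes' rule, conditioning on where the car actually is.
If it is behind any of doors 1, 2, 3, and 6 (prior 1/6 each): the host has 4 equally likely choices, so probability 1/4; weight (1/6)·(1/4) = 1/24 each.
If it is behind door 4 (prior 1/6): the host has 5 equally likely choices, so probability 1/5; weight (1/6)·(1/5) = 1/30.
If it is behind door 5 (prior 1/6): the host opened door 5, so this case is ruled out; weight (1/6)·0 = 0.
The weights sum to 1/5.
So P(the car behind door 3 | the host opened door 5) = (1/24) / (1/5) = 5/24.

5/24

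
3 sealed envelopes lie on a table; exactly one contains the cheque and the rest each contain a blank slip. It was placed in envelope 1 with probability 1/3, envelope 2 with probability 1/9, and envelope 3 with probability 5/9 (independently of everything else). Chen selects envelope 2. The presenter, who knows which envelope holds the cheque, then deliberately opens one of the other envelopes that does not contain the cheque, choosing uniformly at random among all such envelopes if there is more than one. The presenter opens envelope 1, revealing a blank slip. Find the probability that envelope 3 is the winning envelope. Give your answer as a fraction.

Apply Bayes' rule, conditioning on where the cheque actually is.
If it is in envelope 1 (prior 1/3): the presenter opened envelope 1, so this case is ruled out; weight (1/3)·0 = 0.
If it is in envelope 2 (prior 1/9): the presenter has 2 equally likely choices, so probability 1/2; weight (1/9)·(1/2) = 1/18.
If it is in envelope 3 (prior 5/9): the presenter has no choice, probability 1; weight (5/9)·1 = 5/9.
The weights sum to 11/18.
So P(the cheque in envelope 3 | the presenter opened envelope 1) = (5/9) / (11/18) = 10/11.

10/11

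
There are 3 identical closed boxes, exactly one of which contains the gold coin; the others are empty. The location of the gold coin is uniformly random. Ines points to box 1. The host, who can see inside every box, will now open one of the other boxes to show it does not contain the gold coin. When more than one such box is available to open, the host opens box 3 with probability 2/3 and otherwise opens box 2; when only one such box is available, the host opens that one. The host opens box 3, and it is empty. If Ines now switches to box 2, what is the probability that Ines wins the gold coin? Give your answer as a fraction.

Apply Bayes' rule, conditioning on where the gold coin actually is.
If it is in box 1 (prior 1/3): box 3 is available, opened with probability 2/3; weight (1/3)·(2/3) = 2/9.
If it is in box 2 (prior 1/3): only box 3 is available, probability 1; weight (1/3)·1 = 1/3.
If it is in box 3 (prior 1/3): the host opened box 3, so this case is ruled out; weight (1/3)·0 = 0.
The weights sum to 5/9.
So P(the gold coin in box 2 | the host opened box 3) = (1/3) / (5/9) = 3/5.

3/5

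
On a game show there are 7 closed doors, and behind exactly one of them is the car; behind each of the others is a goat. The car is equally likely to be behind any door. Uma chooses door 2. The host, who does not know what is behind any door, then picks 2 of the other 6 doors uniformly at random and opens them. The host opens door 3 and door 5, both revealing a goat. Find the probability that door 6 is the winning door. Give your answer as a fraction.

Because the host chose which doors to open without knowing where the car is, the choice is independent of the prize location. Learning that none of the 2 opened doors holds the car simply rules out those 2 locations and leaves the remaining 5 doors still equally likely by symmetry.
So P(the car behind door 6) = 1/5.

1/5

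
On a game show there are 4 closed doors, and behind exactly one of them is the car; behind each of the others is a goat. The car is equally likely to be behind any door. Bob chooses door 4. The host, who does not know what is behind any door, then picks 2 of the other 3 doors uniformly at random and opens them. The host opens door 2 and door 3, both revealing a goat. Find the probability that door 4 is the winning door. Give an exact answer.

Because the host chose which doors to open without knowing where the car is, the choice is independent of the prize location. Learning that none of the 2 opened doors holds the car simply rules out those 2 locations and leaves the remaining 2 doors still equally likely by symmetry.
So P(the car behind door 4) = 1/2.

1/2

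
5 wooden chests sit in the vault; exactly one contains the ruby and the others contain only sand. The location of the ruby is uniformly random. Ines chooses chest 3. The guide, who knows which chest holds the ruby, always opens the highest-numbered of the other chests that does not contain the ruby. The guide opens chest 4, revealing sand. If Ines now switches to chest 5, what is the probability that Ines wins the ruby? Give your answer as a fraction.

1

Consider each possible location of the ruby in turn.
If it is in any of chests 1, 2, and 3 (prior 1/5 each): the guide would have opened chest 5 instead, probability 0; weight (1/5)·0 = 0 each.
If it is in chest 4 (prior 1/5): the guide opened chest 4, so this case is ruled out; weight (1/5)·0 = 0.
If it is in chest 5 (prior 1/5): chest 4 is the highest-numbered option available, probability 1; weight (1/5)·1 = 1/5.
The weights sum to 1/5.
So P(the ruby in chest 5 | the guide opened chest 4) = (1/5) / (1/5) = 1.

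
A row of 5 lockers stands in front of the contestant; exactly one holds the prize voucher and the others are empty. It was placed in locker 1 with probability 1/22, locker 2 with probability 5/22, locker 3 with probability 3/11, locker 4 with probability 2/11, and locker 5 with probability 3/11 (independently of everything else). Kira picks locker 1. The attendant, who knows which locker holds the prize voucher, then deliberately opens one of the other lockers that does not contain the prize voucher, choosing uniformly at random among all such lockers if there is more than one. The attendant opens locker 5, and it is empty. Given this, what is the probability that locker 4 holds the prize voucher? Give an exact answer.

16/63

Apply Bayes' rule, conditioning on where the prize voucher actually is.
If it is in locker 1 (prior 1/22): the attendant has 4 equally likely choices, so probability 1/4; weight (1/22)·(1/4) = 1/88.
If it is in locker 2 (prior 5/22): the attendant has 3 equally likely choices, so probability 1/3; weight (5/22)·(1/3) = 5/66.
If it is in locker 3 (prior 3/11): the attendant has 3 equally likely choices, so probability 1/3; weight (3/11)·(1/3) = 1/11.
If it is in locker 4 (prior 2/11): the attendant has 3 equally likely choices, so probability 1/3; weight (2/11)·(1/3) = 2/33.
If it is in locker 5 (prior 3/11): the attendant opened locker 5, so this case is ruled out; weight (3/11)·0 = 0.
The weights sum to 21/88.
So P(the prize voucher in locker 4 | the attendant opened locker 5) = (2/33) / (21/88) = 16/63.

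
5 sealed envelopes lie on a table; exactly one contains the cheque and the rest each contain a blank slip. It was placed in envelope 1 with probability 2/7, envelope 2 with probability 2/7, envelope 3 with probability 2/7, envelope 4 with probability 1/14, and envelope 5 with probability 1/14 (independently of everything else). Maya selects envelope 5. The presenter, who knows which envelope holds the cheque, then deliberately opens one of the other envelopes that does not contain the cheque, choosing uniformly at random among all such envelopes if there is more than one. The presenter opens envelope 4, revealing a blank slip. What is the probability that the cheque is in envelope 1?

16/51

Condition on the true location of the cheque.
If it is in any of envelopes 1, 2, and 3 (prior 2/7 each): the presenter has 3 equally likely choices, so probability 1/3; weight (2/7)·(1/3) = 2/21 each.
If it is in envelope 4 (prior 1/14): the presenter opened envelope 4, so this case is ruled out; weight (1/14)·0 = 0.
If it is in envelope 5 (prior 1/14): the presenter has 4 equally likely choices, so probability 1/4; weight (1/14)·(1/4) = 1/56.
The weights sum to 17/56.
So P(the cheque in envelope 1 | the presenter opened envelope 4) = (2/21) / (17/56) = 16/51.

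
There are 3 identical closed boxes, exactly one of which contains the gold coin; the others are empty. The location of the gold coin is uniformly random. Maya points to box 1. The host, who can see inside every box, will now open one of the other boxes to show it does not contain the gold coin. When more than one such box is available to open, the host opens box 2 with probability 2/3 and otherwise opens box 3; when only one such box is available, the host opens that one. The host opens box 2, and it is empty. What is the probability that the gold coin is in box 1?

Consider each possible location of the gold coin in turn.
If it is in box 1 (prior 1/3): box 2 is available, opened with probability 2/3; weight (1/3)·(2/3) = 2/9.
If it is in box 2 (prior 1/3): the host opened box 2, so this case is ruled out; weight (1/3)·0 = 0.
If it is in box 3 (prior 1/3): only box 2 is available, probability 1; weight (1/3)·1 = 1/3.
The weights sum to 5/9.
So P(the gold coin in box 1 | the host opened box 2) = (2/9) / (5/9) = 2/5.

2/5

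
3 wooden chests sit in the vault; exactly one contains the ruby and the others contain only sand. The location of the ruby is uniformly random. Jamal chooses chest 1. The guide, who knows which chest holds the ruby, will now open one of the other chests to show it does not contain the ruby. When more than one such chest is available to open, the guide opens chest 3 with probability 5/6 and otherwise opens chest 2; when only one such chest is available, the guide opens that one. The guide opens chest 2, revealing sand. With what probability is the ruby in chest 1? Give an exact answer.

Consider each possible location of the ruby in turn.
If it is in chest 1 (prior 1/3): chest 3 is available but not opened, probability 1/6; weight (1/3)·(1/6) = 1/18.
If it is in chest 2 (prior 1/3): the guide opened chest 2, so this case is ruled out; weight (1/3)·0 = 0.
If it is in chest 3 (prior 1/3): only chest 2 is available, probability 1; weight (1/3)·1 = 1/3.
The weights sum to 7/18.
So P(the ruby in chest 1 | the guide opened chest 2) = (1/18) / (7/18) = 1/7.

1/7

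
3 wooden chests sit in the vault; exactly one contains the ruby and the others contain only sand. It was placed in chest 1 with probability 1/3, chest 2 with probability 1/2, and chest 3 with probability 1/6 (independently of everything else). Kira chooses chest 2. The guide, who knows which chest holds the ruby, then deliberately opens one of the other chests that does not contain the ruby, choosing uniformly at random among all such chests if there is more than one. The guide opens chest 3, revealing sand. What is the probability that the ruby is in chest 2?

3/7

Apply Bayes' rule, conditioning on where the ruby actually is.
If it is in chest 1 (prior 1/3): the guide has no choice, probability 1; weight (1/3)·1 = 1/3.
If it is in chest 2 (prior 1/2): the guide has 2 equally likely choices, so probability 1/2; weight (1/2)·(1/2) = 1/4.
If it is in chest 3 (prior 1/6): the guide opened chest 3, so this case is ruled out; weight (1/6)·0 = 0.
The weights sum to 7/12.
So P(the ruby in chest 2 | the guide opened chest 3) = (1/4) / (7/12) = 3/7.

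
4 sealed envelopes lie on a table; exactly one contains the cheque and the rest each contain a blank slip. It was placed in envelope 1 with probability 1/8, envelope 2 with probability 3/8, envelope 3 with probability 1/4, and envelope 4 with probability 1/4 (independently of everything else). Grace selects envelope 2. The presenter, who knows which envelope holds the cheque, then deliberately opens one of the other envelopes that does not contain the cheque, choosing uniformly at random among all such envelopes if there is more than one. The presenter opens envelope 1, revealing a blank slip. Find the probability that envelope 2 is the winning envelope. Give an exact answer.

1/3

Apply Bayes' rule, conditioning on where the cheque actually is.
If it is in envelope 1 (prior 1/8): the presenter opened envelope 1, so this case is ruled out; weight (1/8)·0 = 0.
If it is in envelope 2 (prior 3/8): the presenter has 3 equally likely choices, so probability 1/3; weight (3/8)·(1/3) = 1/8.
If it is in either of envelopes 3 and 4 (prior 1/4 each): the presenter has 2 equally likely choices, so probability 1/2; weight (1/4)·(1/2) = 1/8 each.
The weights sum to 3/8.
So P(the cheque in envelope 2 | the presenter opened envelope 1) = (1/8) / (3/8) = 1/3.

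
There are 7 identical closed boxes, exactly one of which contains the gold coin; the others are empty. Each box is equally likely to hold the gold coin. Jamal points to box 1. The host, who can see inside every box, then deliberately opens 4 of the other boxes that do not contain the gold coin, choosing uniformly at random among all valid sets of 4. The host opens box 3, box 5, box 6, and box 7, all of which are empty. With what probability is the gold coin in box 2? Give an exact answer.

3/7

Condition on the true location of the gold coin.
If it is in box 1 (prior 1/7): the host has 15 equally likely choices, so probability 1/15; weight (1/7)·(1/15) = 1/105.
If it is in either of boxes 2 and 4 (prior 1/7 each): the host has 5 equally likely choices, so probability 1/5; weight (1/7)·(1/5) = 1/35 each.
If it is in any of boxes 3, 5, 6, and 7 (prior 1/7 each): that box was opened and seen not to hold the prize — ruled out; weight (1/7)·0 = 0 each.
The weights sum to 1/15.
So P(the gold coin in box 2 | the host opened box 3, box 5, box 6, and box 7) = (1/35) / (1/15) = 3/7.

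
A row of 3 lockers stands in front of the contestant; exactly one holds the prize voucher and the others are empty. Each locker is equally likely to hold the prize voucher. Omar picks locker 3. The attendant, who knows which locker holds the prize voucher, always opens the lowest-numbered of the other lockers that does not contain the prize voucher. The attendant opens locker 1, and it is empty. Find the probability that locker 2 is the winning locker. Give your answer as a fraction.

Condition on the true location of the prize voucher.
If it is in locker 1 (prior 1/3): the attendant opened locker 1, so this case is ruled out; weight (1/3)·0 = 0.
If it is in either of lockers 2 and 3 (prior 1/3 each): locker 1 is the lowest-numbered option available, probability 1; weight (1/3)·1 = 1/3 each.
The weights sum to 2/3.
So P(the prize voucher in locker 2 | the attendant opened locker 1) = (1/3) / (2/3) = 1/2.

1/2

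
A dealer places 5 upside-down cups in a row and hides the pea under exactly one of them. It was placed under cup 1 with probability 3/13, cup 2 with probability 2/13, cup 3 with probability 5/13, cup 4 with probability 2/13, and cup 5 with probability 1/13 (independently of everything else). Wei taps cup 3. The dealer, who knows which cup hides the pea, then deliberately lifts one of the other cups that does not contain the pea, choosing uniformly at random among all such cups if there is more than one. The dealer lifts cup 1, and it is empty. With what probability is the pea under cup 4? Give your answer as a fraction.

8/35

Apply Bayes' rule, conditioning on where the pea actually is.
If it is under cup 1 (prior 3/13): the dealer opened cup 1, so this case is ruled out; weight (3/13)·0 = 0.
If it is under either of cups 2 and 4 (prior 2/13 each): the dealer has 3 equally likely choices, so probability 1/3; weight (2/13)·(1/3) = 2/39 each.
If it is under cup 3 (prior 5/13): the dealer has 4 equally likely choices, so probability 1/4; weight (5/13)·(1/4) = 5/52.
If it is under cup 5 (prior 1/13): the dealer has 3 equally likely choices, so probability 1/3; weight (1/13)·(1/3) = 1/39.
The weights sum to 35/156.
So P(the pea under cup 4 | the dealer opened cup 1) = (2/39) / (35/156) = 8/35.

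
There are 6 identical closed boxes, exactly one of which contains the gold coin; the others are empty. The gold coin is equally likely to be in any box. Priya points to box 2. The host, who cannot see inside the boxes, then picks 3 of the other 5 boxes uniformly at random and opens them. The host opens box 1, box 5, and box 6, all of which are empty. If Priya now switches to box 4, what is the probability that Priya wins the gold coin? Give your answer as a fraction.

1/3

Apply Bayes' rule, conditioning on where the gold coin actually is.
If it is in any of boxes 1, 5, and 6 (prior 1/6 each): that box was opened and seen not to hold the prize — ruled out; weight (1/6)·0 = 0 each.
If it is in any of boxes 2, 3, and 4 (prior 1/6 each): the host picks exactly this set with probability 1/10 regardless, and none is the prize; weight (1/6)·(1/10) = 1/60 each.
The weights sum to 1/20.
So P(the gold coin in box 4 | the host opened box 1, box 5, and box 6) = (1/60) / (1/20) = 1/3.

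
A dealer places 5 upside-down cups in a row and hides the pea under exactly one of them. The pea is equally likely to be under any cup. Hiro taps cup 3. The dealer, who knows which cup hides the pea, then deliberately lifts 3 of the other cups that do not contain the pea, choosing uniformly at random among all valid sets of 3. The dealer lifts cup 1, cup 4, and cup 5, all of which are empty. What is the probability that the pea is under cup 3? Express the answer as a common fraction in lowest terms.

1/5

Apply Bayes' rule, conditioning on where the pea actually is.
If it is under any of cups 1, 4, and 5 (prior 1/5 each): that cup was opened and seen not to hold the prize — ruled out; weight (1/5)·0 = 0 each.
If it is under cup 2 (prior 1/5): the dealer has no choice, probability 1; weight (1/5)·1 = 1/5.
If it is under cup 3 (prior 1/5): the dealer has 4 equally likely choices, so probability 1/4; weight (1/5)·(1/4) = 1/20.
The weights sum to 1/4.
So P(the pea under cup 3 | the dealer opened cup 1, cup 4, and cup 5) = (1/20) / (1/4) = 1/5.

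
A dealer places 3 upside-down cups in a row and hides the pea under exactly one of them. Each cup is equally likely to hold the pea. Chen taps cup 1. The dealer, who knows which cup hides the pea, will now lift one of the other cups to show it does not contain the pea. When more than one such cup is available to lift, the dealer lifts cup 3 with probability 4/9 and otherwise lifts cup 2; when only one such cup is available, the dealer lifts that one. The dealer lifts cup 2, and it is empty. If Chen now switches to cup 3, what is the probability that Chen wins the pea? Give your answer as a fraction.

9/14

Apply Bayes' rule, conditioning on where the pea actually is.
If it is under cup 1 (prior 1/3): cup 3 is available but not opened, probability 5/9; weight (1/3)·(5/9) = 5/27.
If it is under cup 2 (prior 1/3): the dealer opened cup 2, so this case is ruled out; weight (1/3)·0 = 0.
If it is under cup 3 (prior 1/3): only cup 2 is available, probability 1; weight (1/3)·1 = 1/3.
The weights sum to 14/27.
So P(the pea under cup 3 | the dealer opened cup 2) = (1/3) / (14/27) = 9/14.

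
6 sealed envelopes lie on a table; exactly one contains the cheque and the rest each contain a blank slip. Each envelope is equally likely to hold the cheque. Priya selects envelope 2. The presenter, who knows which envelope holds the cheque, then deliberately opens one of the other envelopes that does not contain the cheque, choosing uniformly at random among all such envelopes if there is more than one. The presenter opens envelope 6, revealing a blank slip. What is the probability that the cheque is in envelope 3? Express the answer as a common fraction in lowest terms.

5/24

Consider each possible location of the cheque in turn.
If it is in any of envelopes 1, 3, 4, and 5 (prior 1/6 each): the presenter has 4 equally likely choices, so probability 1/4; weight (1/6)·(1/4) = 1/24 each.
If it is in envelope 2 (prior 1/6): the presenter has 5 equally likely choices, so probability 1/5; weight (1/6)·(1/5) = 1/30.
If it is in envelope 6 (prior 1/6): the presenter opened envelope 6, so this case is ruled out; weight (1/6)·0 = 0.
The weights sum to 1/5.
So P(the cheque in envelope 3 | the presenter opened envelope 6) = (1/24) / (1/5) = 5/24.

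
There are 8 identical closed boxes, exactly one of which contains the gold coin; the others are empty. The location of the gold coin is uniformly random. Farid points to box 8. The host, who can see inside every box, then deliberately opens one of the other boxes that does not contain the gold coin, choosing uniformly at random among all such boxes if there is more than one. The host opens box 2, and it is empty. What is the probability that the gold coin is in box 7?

7/48

Apply Bayes' rule, conditioning on where the gold coin actually is.
If it is in any of boxes 1, 3, 4, 5, 6, and 7 (prior 1/8 each): the host has 6 equally likely choices, so probability 1/6; weight (1/8)·(1/6) = 1/48 each.
If it is in box 2 (prior 1/8): the host opened box 2, so this case is ruled out; weight (1/8)·0 = 0.
If it is in box 8 (prior 1/8): the host has 7 equally likely choices, so probability 1/7; weight (1/8)·(1/7) = 1/56.
The weights sum to 1/7.
So P(the gold coin in box 7 | the host opened box 2) = (1/48) / (1/7) = 7/48.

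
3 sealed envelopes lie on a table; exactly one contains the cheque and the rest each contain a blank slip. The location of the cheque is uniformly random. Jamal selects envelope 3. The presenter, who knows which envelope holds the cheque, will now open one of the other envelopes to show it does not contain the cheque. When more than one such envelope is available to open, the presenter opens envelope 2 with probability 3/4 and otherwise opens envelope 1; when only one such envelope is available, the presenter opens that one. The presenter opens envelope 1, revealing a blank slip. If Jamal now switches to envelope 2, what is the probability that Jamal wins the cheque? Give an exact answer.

4/5

Condition on the true location of the cheque.
If it is in envelope 1 (prior 1/3): the presenter opened envelope 1, so this case is ruled out; weight (1/3)·0 = 0.
If it is in envelope 2 (prior 1/3): only envelope 1 is available, probability 1; weight (1/3)·1 = 1/3.
If it is in envelope 3 (prior 1/3): envelope 2 is available but not opened, probability 1/4; weight (1/3)·(1/4) = 1/12.
The weights sum to 5/12.
So P(the cheque in envelope 2 | the presenter opened envelope 1) = (1/3) / (5/12) = 4/5.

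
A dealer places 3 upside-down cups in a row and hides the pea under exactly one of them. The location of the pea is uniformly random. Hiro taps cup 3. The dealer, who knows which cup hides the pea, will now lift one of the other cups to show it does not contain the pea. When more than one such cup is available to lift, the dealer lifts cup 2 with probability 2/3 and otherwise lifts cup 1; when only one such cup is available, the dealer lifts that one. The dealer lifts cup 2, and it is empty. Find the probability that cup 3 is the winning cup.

2/5

Condition on the true location of the pea.
If it is under cup 1 (prior 1/3): only cup 2 is available, probability 1; weight (1/3)·1 = 1/3.
If it is under cup 2 (prior 1/3): the dealer opened cup 2, so this case is ruled out; weight (1/3)·0 = 0.
If it is under cup 3 (prior 1/3): cup 2 is available, opened with probability 2/3; weight (1/3)·(2/3) = 2/9.
The weights sum to 5/9.
So P(the pea under cup 3 | the dealer opened cup 2) = (2/9) / (5/9) = 2/5.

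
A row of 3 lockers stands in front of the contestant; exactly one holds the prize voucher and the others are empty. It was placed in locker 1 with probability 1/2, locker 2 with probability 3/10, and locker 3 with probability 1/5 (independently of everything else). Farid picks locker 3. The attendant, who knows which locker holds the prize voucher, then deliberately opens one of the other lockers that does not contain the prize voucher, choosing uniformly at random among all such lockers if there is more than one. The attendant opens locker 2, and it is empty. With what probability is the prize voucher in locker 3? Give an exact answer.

1/6

Condition on the true location of the prize voucher.
If it is in locker 1 (prior 1/2): the attendant has no choice, probability 1; weight (1/2)·1 = 1/2.
If it is in locker 2 (prior 3/10): the attendant opened locker 2, so this case is ruled out; weight (3/10)·0 = 0.
If it is in locker 3 (prior 1/5): the attendant has 2 equally likely choices, so probability 1/2; weight (1/5)·(1/2) = 1/10.
The weights sum to 3/5.
So P(the prize voucher in locker 3 | the attendant opened locker 2) = (1/10) / (3/5) = 1/6.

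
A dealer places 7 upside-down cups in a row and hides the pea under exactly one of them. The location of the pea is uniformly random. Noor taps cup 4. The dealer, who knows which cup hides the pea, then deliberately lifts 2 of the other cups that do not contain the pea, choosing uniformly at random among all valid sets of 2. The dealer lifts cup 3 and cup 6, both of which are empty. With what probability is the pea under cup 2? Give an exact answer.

Apply Bayes' rule, conditioning on where the pea actually is.
If it is under any of cups 1, 2, 5, and 7 (prior 1/7 each): the dealer has 10 equally likely choices, so probability 1/10; weight (1/7)·(1/10) = 1/70 each.
If it is under either of cups 3 and 6 (prior 1/7 each): that cup was opened and seen not to hold the prize — ruled out; weight (1/7)·0 = 0 each.
If it is under cup 4 (prior 1/7): the dealer has 15 equally likely choices, so probability 1/15; weight (1/7)·(1/15) = 1/105.
The weights sum to 1/15.
So P(the pea under cup 2 | the dealer opened cup 3 and cup 6) = (1/70) / (1/15) = 3/14.

3/14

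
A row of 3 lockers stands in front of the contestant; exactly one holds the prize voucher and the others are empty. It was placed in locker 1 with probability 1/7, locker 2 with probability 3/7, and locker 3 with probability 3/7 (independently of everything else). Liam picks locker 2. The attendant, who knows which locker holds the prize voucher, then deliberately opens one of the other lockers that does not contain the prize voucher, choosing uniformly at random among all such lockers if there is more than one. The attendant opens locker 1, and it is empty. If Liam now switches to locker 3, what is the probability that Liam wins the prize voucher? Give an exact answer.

2/3

Apply Bayes' rule, conditioning on where the prize voucher actually is.
If it is in locker 1 (prior 1/7): the attendant opened locker 1, so this case is ruled out; weight (1/7)·0 = 0.
If it is in locker 2 (prior 3/7): the attendant has 2 equally likely choices, so probability 1/2; weight (3/7)·(1/2) = 3/14.
If it is in locker 3 (prior 3/7): the attendant has no choice, probability 1; weight (3/7)·1 = 3/7.
The weights sum to 9/14.
So P(the prize voucher in locker 3 | the attendant opened locker 1) = (3/7) / (9/14) = 2/3.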